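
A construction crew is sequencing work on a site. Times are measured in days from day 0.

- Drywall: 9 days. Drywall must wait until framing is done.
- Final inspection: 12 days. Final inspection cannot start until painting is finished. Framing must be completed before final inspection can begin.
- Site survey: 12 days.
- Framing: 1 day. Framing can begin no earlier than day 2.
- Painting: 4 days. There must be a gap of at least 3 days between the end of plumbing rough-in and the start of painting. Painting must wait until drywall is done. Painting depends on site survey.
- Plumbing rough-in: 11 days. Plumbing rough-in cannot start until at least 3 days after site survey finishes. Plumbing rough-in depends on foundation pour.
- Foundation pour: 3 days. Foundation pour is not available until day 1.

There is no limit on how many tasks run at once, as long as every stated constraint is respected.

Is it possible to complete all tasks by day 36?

No

After its own release at day 2, framing can start at day 2 and finishes at day 3.
Drywall cannot begin until framing (finishes day 3). It runs from day 3 to 3 + 9 = day 12.
Foundation pour waits on its own release at day 1, so it starts at day 1 and finishes at 1 + 3 = day 4.
Site survey has no prerequisites, so it starts at day 0 and finishes at day 12.
Plumbing rough-in needs all of site survey (finishes day 12, plus 3-day gap → day 15); foundation pour (finishes day 4). That puts its earliest start at day 15; it finishes at 15 + 11 = day 26.
Painting needs all of plumbing rough-in (finishes day 26, plus 3-day gap → day 29); drywall (finishes day 12); site survey (finishes day 12). That puts its earliest start at day 29; it finishes at 29 + 4 = day 33.
Final inspection has to wait for painting (finishes day 33); framing (finishes day 3). The latest of these is day 33, so final inspection runs day 33 to 33 + 12 = day 45.
The earliest everything can be done is day 45, which is after the deadline of 36, so it is not possible.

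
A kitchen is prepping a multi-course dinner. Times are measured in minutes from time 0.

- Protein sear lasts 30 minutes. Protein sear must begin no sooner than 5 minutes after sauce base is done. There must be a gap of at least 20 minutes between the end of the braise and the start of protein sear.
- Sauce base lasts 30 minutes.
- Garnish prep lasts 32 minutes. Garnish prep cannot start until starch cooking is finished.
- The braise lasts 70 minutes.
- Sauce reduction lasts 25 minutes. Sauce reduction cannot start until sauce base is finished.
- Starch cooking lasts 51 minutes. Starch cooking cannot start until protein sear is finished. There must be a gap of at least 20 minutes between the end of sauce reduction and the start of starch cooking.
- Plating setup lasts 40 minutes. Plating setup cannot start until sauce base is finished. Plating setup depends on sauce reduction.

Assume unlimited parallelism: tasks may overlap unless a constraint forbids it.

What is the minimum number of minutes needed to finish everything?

203

The braise can start immediately at minute 0; it finishes at minute 70.
Sauce base has no prerequisites, so it starts at minute 0 and finishes at minute 30.
After sauce base (finishes minute 30), sauce reduction can start at minute 30 and finishes at minute 55.
Plating setup needs all of sauce base (finishes minute 30); sauce reduction (finishes minute 55). That puts its earliest start at minute 55; it finishes at 55 + 40 = minute 95.
For protein sear: sauce base (finishes minute 30, plus 5-minute gap → minute 35); the braise (finishes minute 70, plus 20-minute gap → minute 90). Taking the maximum gives a start of minute 90, and it finishes at 90 + 30 = minute 120.
Starch cooking cannot start until protein sear (finishes minute 120); sauce reduction (finishes minute 55, plus 20-minute gap → minute 75). The controlling bound is minute 120, so starch cooking finishes at 120 + 51 = minute 171.
Garnish prep waits on starch cooking (finishes minute 171), so it starts at minute 171 and finishes at 171 + 32 = minute 203.
All tasks are finished once the last one completes. Finish times: Sauce base at 30, The braise at 70, Protein sear at 120, Sauce reduction at 55, Starch cooking at 171, Plating setup at 95, Garnish prep at 203. The latest is minute 203.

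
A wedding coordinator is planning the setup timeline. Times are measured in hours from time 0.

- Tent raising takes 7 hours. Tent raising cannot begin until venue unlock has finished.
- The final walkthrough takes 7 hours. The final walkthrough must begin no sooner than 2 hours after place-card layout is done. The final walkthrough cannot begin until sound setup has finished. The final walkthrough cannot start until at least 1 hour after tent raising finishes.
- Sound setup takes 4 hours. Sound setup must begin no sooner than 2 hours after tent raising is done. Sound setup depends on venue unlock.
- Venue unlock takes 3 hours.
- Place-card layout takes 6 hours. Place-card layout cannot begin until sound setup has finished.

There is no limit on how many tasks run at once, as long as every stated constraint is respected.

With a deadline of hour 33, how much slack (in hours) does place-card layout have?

Venue unlock has no prerequisites, so it starts at hour 0 and finishes at hour 3.
Tent raising waits on venue unlock (finishes hour 3), so it starts at hour 3 and finishes at 3 + 7 = hour 10.
Sound setup cannot start until tent raising (finishes hour 10, plus 2-hour gap → hour 12); venue unlock (finishes hour 3). The controlling bound is hour 12, so sound setup finishes at 12 + 4 = hour 16.
Place-card layout cannot begin until sound setup (finishes hour 16). It runs from hour 16 to 16 + 6 = hour 22.

Working backward from the deadline:
Nothing follows the final walkthrough; the deadline of hour 33 is its only limit. It must start by 33 − 7 = hour 26.
Place-card layout has to be done before the final walkthrough (must start by hour 26, minus 2-hour gap → hour 24). That means finishing by hour 24, i.e. starting by 24 − 6 = hour 18.
So place-card layout can start as early as hour 16 and as late as hour 18, giving 18 − 16 = 2 hours of slack.

2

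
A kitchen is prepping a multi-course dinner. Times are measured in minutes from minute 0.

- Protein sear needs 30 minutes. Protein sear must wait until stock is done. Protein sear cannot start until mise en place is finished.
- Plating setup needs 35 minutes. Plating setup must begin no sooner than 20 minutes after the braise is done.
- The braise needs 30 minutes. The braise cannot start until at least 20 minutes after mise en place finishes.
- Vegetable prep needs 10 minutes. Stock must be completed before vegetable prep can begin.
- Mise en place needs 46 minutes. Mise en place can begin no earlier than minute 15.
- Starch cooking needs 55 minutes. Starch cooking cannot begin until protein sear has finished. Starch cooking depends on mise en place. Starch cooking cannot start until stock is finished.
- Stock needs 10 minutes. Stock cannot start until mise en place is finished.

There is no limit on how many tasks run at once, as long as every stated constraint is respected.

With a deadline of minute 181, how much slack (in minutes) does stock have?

25

Mise en place cannot begin until its own release at minute 15. It runs from minute 15 to 15 + 46 = minute 61.
After mise en place (finishes minute 61), stock can start at minute 61 and finishes at minute 71.

Working backward from the deadline:
To finish by minute 181, starch cooking (duration 55) must start no later than minute 126.
Protein sear feeds into starch cooking (must start by minute 126); so protein sear must finish by minute 126 and therefore start by minute 96.
Vegetable prep has no dependents, so it just needs to finish by minute 181. Starting by 181 − 10 = minute 171 achieves that.
For stock: protein sear (must start by minute 96); vegetable prep (must start by minute 171); starch cooking (must start by minute 126). The most restrictive is minute 96; with a 10-minute duration, stock must start by minute 86.
So stock can start as early as minute 61 and as late as minute 86, giving 86 − 61 = 25 minutes of slack.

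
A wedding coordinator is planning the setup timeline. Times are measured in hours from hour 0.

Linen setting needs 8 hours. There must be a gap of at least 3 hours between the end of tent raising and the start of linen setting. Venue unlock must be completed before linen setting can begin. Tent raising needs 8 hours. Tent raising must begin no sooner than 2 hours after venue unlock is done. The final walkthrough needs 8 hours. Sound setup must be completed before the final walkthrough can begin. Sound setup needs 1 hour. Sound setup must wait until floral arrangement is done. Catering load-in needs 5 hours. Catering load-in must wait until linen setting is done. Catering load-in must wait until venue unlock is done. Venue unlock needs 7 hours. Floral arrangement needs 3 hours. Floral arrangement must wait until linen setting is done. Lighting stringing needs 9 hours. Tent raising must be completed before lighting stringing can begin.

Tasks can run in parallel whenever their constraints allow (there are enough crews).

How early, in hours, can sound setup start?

31

Venue unlock has no prerequisites, so it starts at hour 0 and finishes at hour 7.
Tent raising waits on venue unlock (finishes hour 7, plus 2-hour gap → hour 9), so it starts at hour 9 and finishes at 9 + 8 = hour 17.
Linen setting has to wait for tent raising (finishes hour 17, plus 3-hour gap → hour 20); venue unlock (finishes hour 7). The latest of these is hour 20, so linen setting runs hour 20 to 20 + 8 = hour 28.
After linen setting (finishes hour 28), floral arrangement can start at hour 28 and finishes at hour 31.
Sound setup waits on floral arrangement (finishes hour 31), so the earliest it can start is hour 31.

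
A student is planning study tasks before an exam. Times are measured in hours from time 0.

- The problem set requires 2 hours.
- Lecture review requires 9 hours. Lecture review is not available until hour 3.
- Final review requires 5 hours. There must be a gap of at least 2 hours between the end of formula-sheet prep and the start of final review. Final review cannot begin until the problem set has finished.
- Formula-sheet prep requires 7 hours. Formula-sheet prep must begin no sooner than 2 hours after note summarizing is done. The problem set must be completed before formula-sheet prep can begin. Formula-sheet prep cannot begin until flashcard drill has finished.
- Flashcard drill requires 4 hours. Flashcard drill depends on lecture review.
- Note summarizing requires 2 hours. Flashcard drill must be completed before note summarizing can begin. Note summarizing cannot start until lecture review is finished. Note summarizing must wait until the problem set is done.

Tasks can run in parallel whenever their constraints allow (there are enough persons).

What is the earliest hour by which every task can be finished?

Nothing blocks the problem set, so it runs from hour 0 to hour 2.
After its own release at hour 3, lecture review can start at hour 3 and finishes at hour 12.
Flashcard drill waits on lecture review (finishes hour 12), so it starts at hour 12 and finishes at 12 + 4 = hour 16.
For note summarizing: flashcard drill (finishes hour 16); lecture review (finishes hour 12); the problem set (finishes hour 2). Taking the maximum gives a start of hour 16, and it finishes at 16 + 2 = hour 18.
Formula-sheet prep cannot start until note summarizing (finishes hour 18, plus 2-hour gap → hour 20); the problem set (finishes hour 2); flashcard drill (finishes hour 16). The controlling bound is hour 20, so formula-sheet prep finishes at 20 + 7 = hour 27.
Final review cannot start until formula-sheet prep (finishes hour 27, plus 2-hour gap → hour 29); the problem set (finishes hour 2). The controlling bound is hour 29, so final review finishes at 29 + 5 = hour 34.
All tasks are finished once the last one completes. Finish times: Lecture review at 12, The problem set at 2, Flashcard drill at 16, Note summarizing at 18, Formula-sheet prep at 27, Final review at 34. The latest is hour 34.

34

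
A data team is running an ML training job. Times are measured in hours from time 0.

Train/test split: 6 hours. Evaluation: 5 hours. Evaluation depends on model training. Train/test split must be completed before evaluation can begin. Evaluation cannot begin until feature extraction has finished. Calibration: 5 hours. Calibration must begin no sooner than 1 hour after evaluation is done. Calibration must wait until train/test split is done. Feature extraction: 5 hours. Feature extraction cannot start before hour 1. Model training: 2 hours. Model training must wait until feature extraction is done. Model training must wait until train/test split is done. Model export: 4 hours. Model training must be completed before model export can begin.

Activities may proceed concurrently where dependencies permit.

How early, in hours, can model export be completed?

12

Nothing blocks train/test split, so it runs from hour 0 to hour 6.
Feature extraction waits on its own release at hour 1, so it starts at hour 1 and finishes at 1 + 5 = hour 6.
Model training needs all of feature extraction (finishes hour 6); train/test split (finishes hour 6). That puts its earliest start at hour 6; it finishes at 6 + 2 = hour 8.
Model export waits on model training (finishes hour 8), so it starts at hour 8 and finishes at 8 + 4 = hour 12.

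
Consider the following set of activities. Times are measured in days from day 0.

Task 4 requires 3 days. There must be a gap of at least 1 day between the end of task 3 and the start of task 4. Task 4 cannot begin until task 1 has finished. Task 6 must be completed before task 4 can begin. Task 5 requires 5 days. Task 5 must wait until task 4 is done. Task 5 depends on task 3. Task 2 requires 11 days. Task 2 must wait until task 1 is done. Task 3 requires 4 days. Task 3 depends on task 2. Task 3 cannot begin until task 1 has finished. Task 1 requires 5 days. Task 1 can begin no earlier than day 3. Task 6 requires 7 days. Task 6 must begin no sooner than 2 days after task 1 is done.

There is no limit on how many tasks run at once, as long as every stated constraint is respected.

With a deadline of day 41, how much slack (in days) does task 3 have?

9

After its own release at day 3, task 1 can start at day 3 and finishes at day 8.
After task 1 (finishes day 8), task 2 can start at day 8 and finishes at day 19.
Task 3 needs all of task 2 (finishes day 19); task 1 (finishes day 8). That puts its earliest start at day 19; it finishes at 19 + 4 = day 23.

Working backward from the deadline:
Task 5 must finish by day 41; it takes 5 days, so it must start by 41 − 5 = day 36.
Task 4 feeds into task 5 (must start by day 36); so task 4 must finish by day 36 and therefore start by day 33.
Task 3 must finish in time for task 4 (must start by day 33, minus 1-day gap → day 32); task 5 (must start by day 36). The tightest is day 32, so task 3 must start by 32 − 4 = day 28.
So task 3 can start as early as day 19 and as late as day 28, giving 28 − 19 = 9 days of slack.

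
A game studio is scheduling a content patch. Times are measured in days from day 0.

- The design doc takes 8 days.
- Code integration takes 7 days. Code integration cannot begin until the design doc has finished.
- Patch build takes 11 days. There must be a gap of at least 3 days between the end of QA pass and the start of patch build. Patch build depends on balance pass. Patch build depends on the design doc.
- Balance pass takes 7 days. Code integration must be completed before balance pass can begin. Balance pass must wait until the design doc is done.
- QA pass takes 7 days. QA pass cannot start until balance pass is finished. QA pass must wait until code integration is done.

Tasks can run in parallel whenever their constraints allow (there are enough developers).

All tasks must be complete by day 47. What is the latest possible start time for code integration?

Patch build has no dependents, so it just needs to finish by day 47. Starting by 47 − 11 = day 36 achieves that.
QA pass feeds into patch build (must start by day 36, minus 3-day gap → day 33); so QA pass must finish by day 33 and therefore start by day 26.
Balance pass has several dependents: QA pass (must start by day 26); patch build (must start by day 36). The earliest of those limits is day 26, so balance pass must start by 26 − 7 = day 19.
Code integration must finish in time for balance pass (must start by day 19); QA pass (must start by day 26). The tightest is day 19, so code integration must start by 19 − 7 = day 12.

12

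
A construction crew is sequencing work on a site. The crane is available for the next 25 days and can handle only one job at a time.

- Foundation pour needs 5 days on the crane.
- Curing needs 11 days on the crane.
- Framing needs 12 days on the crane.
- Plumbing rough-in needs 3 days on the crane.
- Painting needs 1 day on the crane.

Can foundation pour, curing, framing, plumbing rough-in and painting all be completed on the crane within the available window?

No

Running back to back, the jobs need 5 + 11 + 12 + 3 + 1 = 32 days on the crane.
Since 32 > 25, they cannot all fit.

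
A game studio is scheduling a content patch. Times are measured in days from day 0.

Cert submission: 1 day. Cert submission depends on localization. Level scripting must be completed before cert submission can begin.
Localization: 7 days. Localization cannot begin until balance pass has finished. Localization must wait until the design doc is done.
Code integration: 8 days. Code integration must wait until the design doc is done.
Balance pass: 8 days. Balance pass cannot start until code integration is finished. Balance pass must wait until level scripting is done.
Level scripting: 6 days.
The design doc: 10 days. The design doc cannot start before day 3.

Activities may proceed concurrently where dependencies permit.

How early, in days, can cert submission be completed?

Level scripting has no prerequisites, so it starts at day 0 and finishes at day 6.
The design doc waits on its own release at day 3, so it starts at day 3 and finishes at 3 + 10 = day 13.
Code integration waits on the design doc (finishes day 13), so it starts at day 13 and finishes at 13 + 8 = day 21.
Balance pass has to wait for code integration (finishes day 21); level scripting (finishes day 6). The latest of these is day 21, so balance pass runs day 21 to 21 + 8 = day 29.
Localization cannot start until balance pass (finishes day 29); the design doc (finishes day 13). The controlling bound is day 29, so localization finishes at 29 + 7 = day 36.
Cert submission needs all of localization (finishes day 36); level scripting (finishes day 6). That puts its earliest start at day 36; it finishes at 36 + 1 = day 37.

37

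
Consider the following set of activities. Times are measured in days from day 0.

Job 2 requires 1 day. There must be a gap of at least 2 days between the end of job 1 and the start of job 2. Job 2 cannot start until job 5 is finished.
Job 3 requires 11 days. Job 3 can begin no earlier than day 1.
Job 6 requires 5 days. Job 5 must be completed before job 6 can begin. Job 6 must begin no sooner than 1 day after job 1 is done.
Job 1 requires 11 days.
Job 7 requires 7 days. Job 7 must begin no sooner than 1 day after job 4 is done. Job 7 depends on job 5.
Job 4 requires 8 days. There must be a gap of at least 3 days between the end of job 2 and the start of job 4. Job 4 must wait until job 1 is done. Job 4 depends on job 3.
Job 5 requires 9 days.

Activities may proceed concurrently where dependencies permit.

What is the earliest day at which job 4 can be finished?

Nothing blocks job 5, so it runs from day 0 to day 9.
Job 3 cannot begin until its own release at day 1. It runs from day 1 to 1 + 11 = day 12.
Nothing blocks job 1, so it runs from day 0 to day 11.
For job 2: job 1 (finishes day 11, plus 2-day gap → day 13); job 5 (finishes day 9). Taking the maximum gives a start of day 13, and it finishes at 13 + 1 = day 14.
Job 4 cannot start until job 2 (finishes day 14, plus 3-day gap → day 17); job 1 (finishes day 11); job 3 (finishes day 12). The controlling bound is day 17, so job 4 finishes at 17 + 8 = day 25.

25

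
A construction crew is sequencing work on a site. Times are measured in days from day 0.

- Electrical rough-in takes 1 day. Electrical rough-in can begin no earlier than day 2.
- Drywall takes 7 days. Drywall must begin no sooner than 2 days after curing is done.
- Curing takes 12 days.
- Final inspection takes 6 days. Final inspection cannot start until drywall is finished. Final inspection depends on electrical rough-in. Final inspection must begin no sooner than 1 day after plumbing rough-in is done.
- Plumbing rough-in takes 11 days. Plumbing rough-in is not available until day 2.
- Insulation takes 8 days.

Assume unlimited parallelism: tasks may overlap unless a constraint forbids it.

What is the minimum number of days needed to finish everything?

27

Insulation can start immediately at day 0; it finishes at day 8.
Electrical rough-in cannot begin until its own release at day 2. It runs from day 2 to 2 + 1 = day 3.
Plumbing rough-in waits on its own release at day 2, so it starts at day 2 and finishes at 2 + 11 = day 13.
Curing can start immediately at day 0; it finishes at day 12.
Drywall waits on curing (finishes day 12, plus 2-day gap → day 14), so it starts at day 14 and finishes at 14 + 7 = day 21.
Final inspection needs all of drywall (finishes day 21); electrical rough-in (finishes day 3); plumbing rough-in (finishes day 13, plus 1-day gap → day 14). That puts its earliest start at day 21; it finishes at 21 + 6 = day 27.
All tasks are finished once the last one completes. Finish times: Curing at 12, Plumbing rough-in at 13, Electrical rough-in at 3, Insulation at 8, Drywall at 21, Final inspection at 27. The latest is day 27.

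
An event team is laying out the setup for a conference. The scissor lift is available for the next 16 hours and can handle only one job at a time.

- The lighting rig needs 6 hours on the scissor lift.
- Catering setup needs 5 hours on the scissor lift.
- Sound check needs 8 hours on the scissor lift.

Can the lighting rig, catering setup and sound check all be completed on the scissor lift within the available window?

Running back to back, the jobs need 6 + 5 + 8 = 19 hours on the scissor lift.
Since 19 > 16, they cannot all fit.

No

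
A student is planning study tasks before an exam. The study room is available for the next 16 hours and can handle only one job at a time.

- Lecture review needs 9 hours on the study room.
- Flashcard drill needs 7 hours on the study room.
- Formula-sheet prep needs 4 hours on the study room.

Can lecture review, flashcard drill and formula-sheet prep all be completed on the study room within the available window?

Running back to back, the jobs need 9 + 7 + 4 = 20 hours on the study room.
Since 20 > 16, they cannot all fit.

No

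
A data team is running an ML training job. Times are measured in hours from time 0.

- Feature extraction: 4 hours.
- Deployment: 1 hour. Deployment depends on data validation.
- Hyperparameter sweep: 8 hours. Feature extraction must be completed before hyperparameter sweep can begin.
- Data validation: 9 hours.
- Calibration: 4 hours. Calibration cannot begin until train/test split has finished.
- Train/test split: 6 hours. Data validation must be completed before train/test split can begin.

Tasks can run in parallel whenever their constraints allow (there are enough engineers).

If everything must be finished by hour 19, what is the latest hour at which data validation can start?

0

To finish by hour 19, calibration (duration 4) must start no later than hour 15.
Train/test split must finish before calibration (must start by hour 15). With a 6-hour duration, train/test split must start by 15 − 6 = hour 9.
Deployment has no dependents, so it just needs to finish by hour 19. Starting by 19 − 1 = hour 18 achieves that.
Data validation has several dependents: train/test split (must start by hour 9); deployment (must start by hour 18). The earliest of those limits is hour 9, so data validation must start by 9 − 9 = hour 0.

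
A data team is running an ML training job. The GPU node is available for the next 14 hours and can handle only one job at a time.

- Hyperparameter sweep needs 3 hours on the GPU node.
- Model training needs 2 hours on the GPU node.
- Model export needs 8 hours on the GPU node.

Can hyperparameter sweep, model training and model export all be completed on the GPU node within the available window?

Running back to back, the jobs need 3 + 2 + 8 = 13 hours on the GPU node.
Since 13 ≤ 14, they fit within the window.

Yes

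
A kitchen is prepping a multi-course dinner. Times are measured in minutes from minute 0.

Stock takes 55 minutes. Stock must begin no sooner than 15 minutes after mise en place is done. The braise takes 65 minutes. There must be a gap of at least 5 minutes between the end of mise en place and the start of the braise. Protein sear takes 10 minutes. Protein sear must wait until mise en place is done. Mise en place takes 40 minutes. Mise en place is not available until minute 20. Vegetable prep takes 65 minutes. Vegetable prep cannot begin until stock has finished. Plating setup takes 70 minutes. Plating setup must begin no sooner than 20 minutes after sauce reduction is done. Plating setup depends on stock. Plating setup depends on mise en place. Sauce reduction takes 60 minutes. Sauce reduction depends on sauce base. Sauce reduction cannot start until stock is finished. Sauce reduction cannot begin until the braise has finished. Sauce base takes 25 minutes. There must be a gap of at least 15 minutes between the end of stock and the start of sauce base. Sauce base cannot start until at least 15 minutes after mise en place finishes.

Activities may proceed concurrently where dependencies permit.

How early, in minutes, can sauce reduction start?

170

Mise en place waits on its own release at minute 20, so it starts at minute 20 and finishes at 20 + 40 = minute 60.
After mise en place (finishes minute 60, plus 5-minute gap → minute 65), the braise can start at minute 65 and finishes at minute 130.
Stock cannot begin until mise en place (finishes minute 60, plus 15-minute gap → minute 75). It runs from minute 75 to 75 + 55 = minute 130.
For sauce base: stock (finishes minute 130, plus 15-minute gap → minute 145); mise en place (finishes minute 60, plus 15-minute gap → minute 75). Taking the maximum gives a start of minute 145, and it finishes at 145 + 25 = minute 170.
Sauce reduction waits on sauce base (finishes minute 170); stock (finishes minute 130); the braise (finishes minute 130). The latest of these is minute 170, which is the earliest sauce reduction can start.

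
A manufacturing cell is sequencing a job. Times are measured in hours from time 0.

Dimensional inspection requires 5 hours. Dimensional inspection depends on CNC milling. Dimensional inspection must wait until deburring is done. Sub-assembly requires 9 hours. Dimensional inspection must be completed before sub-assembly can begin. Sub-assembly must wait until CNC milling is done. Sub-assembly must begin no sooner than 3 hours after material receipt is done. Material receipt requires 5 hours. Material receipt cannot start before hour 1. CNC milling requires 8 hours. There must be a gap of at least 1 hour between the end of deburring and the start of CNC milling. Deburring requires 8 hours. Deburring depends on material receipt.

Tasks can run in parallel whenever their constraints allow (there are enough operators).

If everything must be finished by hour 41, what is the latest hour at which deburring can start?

10

To finish by hour 41, sub-assembly (duration 9) must start no later than hour 32.
Dimensional inspection has to be done before sub-assembly (must start by hour 32). That means finishing by hour 32, i.e. starting by 32 − 5 = hour 27.
CNC milling must finish in time for dimensional inspection (must start by hour 27); sub-assembly (must start by hour 32). The tightest is hour 27, so CNC milling must start by 27 − 8 = hour 19.
Deburring must finish in time for CNC milling (must start by hour 19, minus 1-hour gap → hour 18); dimensional inspection (must start by hour 27). The tightest is hour 18, so deburring must start by 18 − 8 = hour 10.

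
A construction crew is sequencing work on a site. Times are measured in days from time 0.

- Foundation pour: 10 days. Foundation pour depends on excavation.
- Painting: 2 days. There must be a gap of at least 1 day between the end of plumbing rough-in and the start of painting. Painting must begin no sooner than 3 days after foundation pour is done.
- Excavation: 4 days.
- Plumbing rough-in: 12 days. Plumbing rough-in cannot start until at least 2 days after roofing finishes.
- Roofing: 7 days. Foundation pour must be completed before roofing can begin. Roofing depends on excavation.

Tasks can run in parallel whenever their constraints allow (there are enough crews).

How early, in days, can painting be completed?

38

Nothing blocks excavation, so it runs from day 0 to day 4.
After excavation (finishes day 4), foundation pour can start at day 4 and finishes at day 14.
For roofing: foundation pour (finishes day 14); excavation (finishes day 4). Taking the maximum gives a start of day 14, and it finishes at 14 + 7 = day 21.
Plumbing rough-in waits on roofing (finishes day 21, plus 2-day gap → day 23), so it starts at day 23 and finishes at 23 + 12 = day 35.
Painting needs all of plumbing rough-in (finishes day 35, plus 1-day gap → day 36); foundation pour (finishes day 14, plus 3-day gap → day 17). That puts its earliest start at day 36; it finishes at 36 + 2 = day 38.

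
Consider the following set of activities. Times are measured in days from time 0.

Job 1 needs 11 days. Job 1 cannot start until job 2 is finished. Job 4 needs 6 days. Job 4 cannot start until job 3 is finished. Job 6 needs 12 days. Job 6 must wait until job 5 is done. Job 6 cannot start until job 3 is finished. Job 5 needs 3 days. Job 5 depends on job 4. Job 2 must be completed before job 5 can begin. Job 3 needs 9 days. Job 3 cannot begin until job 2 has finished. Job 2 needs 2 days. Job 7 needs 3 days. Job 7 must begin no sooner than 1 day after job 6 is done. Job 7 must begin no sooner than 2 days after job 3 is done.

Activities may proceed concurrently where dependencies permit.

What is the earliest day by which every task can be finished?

Job 2 can start immediately at day 0; it finishes at day 2.
After job 2 (finishes day 2), job 3 can start at day 2 and finishes at day 11.
After job 3 (finishes day 11), job 4 can start at day 11 and finishes at day 17.
Job 5 has to wait for job 4 (finishes day 17); job 2 (finishes day 2). The latest of these is day 17, so job 5 runs day 17 to 17 + 3 = day 20.
Job 6 cannot start until job 5 (finishes day 20); job 3 (finishes day 11). The controlling bound is day 20, so job 6 finishes at 20 + 12 = day 32.
For job 7: job 6 (finishes day 32, plus 1-day gap → day 33); job 3 (finishes day 11, plus 2-day gap → day 13). Taking the maximum gives a start of day 33, and it finishes at 33 + 3 = day 36.
Job 1 cannot begin until job 2 (finishes day 2). It runs from day 2 to 2 + 11 = day 13.
All tasks are finished once the last one completes. Finish times: Job 1 at 13, Job 2 at 2, Job 3 at 11, Job 4 at 17, Job 5 at 20, Job 6 at 32, Job 7 at 36. The latest is day 36.

36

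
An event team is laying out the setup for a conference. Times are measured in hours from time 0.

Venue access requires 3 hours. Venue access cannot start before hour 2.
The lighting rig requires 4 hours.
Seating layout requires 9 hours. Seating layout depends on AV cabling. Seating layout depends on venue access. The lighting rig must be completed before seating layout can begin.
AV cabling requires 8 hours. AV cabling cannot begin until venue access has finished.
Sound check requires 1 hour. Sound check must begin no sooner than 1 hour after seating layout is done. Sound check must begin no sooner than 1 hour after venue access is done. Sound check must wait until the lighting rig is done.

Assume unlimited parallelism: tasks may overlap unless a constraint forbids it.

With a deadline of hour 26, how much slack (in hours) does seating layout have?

2

Nothing blocks the lighting rig, so it runs from hour 0 to hour 4.
After its own release at hour 2, venue access can start at hour 2 and finishes at hour 5.
AV cabling waits on venue access (finishes hour 5), so it starts at hour 5 and finishes at 5 + 8 = hour 13.
For seating layout: AV cabling (finishes hour 13); venue access (finishes hour 5); the lighting rig (finishes hour 4). Taking the maximum gives a start of hour 13, and it finishes at 13 + 9 = hour 22.

Working backward from the deadline:
To finish by hour 26, sound check (duration 1) must start no later than hour 25.
Since sound check (must start by hour 25, minus 1-hour gap → hour 24) depends on it, seating layout must finish by hour 24. Backing off its 9-hour duration gives a latest start of hour 15.
So seating layout can start as early as hour 13 and as late as hour 15, giving 15 − 13 = 2 hours of slack.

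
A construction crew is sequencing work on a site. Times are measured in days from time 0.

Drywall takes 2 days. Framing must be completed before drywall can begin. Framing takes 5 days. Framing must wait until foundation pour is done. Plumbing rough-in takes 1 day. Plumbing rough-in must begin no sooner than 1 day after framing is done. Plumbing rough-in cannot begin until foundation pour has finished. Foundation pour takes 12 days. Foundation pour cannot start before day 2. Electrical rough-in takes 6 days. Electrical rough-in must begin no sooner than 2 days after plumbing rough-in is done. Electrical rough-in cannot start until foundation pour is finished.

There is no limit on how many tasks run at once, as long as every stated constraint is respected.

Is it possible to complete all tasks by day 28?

No

Foundation pour cannot begin until its own release at day 2. It runs from day 2 to 2 + 12 = day 14.
Framing waits on foundation pour (finishes day 14), so it starts at day 14 and finishes at 14 + 5 = day 19.
Drywall cannot begin until framing (finishes day 19). It runs from day 19 to 19 + 2 = day 21.
Plumbing rough-in has to wait for framing (finishes day 19, plus 1-day gap → day 20); foundation pour (finishes day 14). The latest of these is day 20, so plumbing rough-in runs day 20 to 20 + 1 = day 21.
Electrical rough-in needs all of plumbing rough-in (finishes day 21, plus 2-day gap → day 23); foundation pour (finishes day 14). That puts its earliest start at day 23; it finishes at 23 + 6 = day 29.
The earliest everything can be done is day 29, which is after the deadline of 28, so it is not possible.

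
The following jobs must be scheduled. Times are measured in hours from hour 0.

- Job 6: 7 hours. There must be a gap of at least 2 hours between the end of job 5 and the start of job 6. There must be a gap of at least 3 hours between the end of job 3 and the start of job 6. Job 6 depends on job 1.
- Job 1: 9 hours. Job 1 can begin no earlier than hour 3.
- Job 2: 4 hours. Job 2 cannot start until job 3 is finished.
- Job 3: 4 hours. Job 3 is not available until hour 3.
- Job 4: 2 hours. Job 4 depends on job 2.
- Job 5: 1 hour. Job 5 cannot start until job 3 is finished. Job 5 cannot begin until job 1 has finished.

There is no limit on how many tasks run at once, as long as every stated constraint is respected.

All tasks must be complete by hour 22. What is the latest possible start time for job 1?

Job 6 has no dependents, so it just needs to finish by hour 22. Starting by 22 − 7 = hour 15 achieves that.
Job 5 must finish before job 6 (must start by hour 15, minus 2-hour gap → hour 13). With a 1-hour duration, job 5 must start by 13 − 1 = hour 12.
Job 1 has several dependents: job 5 (must start by hour 12); job 6 (must start by hour 15). The earliest of those limits is hour 12, so job 1 must start by 12 − 9 = hour 3.

3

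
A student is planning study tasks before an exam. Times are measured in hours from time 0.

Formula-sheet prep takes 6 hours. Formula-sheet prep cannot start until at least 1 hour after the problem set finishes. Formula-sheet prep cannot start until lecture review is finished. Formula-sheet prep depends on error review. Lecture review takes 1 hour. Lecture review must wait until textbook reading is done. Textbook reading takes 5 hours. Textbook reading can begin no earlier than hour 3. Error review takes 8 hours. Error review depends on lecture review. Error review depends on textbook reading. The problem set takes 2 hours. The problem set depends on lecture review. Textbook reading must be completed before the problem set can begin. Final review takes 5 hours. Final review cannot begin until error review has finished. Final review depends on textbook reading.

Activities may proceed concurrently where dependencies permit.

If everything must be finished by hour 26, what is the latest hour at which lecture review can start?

Formula-sheet prep has no dependents, so it just needs to finish by hour 26. Starting by 26 − 6 = hour 20 achieves that.
The problem set must finish before formula-sheet prep (must start by hour 20, minus 1-hour gap → hour 19). With a 2-hour duration, the problem set must start by 19 − 2 = hour 17.
To finish by hour 26, final review (duration 5) must start no later than hour 21.
Error review feeds formula-sheet prep (must start by hour 20); final review (must start by hour 21). Taking the minimum, error review must finish by hour 20 and start by 20 − 8 = hour 12.
Lecture review must finish in time for the problem set (must start by hour 17); error review (must start by hour 12); formula-sheet prep (must start by hour 20). The tightest is hour 12, so lecture review must start by 12 − 1 = hour 11.

11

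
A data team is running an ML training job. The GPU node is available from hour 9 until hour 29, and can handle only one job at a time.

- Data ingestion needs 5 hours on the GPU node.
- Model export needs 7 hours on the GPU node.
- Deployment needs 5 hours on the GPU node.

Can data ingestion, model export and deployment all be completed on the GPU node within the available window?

Yes

The GPU node window is 29 − 9 = 20 hours.
Running back to back, the jobs need 5 + 7 + 5 = 17 hours on the GPU node.
Since 17 ≤ 20, they fit within the window.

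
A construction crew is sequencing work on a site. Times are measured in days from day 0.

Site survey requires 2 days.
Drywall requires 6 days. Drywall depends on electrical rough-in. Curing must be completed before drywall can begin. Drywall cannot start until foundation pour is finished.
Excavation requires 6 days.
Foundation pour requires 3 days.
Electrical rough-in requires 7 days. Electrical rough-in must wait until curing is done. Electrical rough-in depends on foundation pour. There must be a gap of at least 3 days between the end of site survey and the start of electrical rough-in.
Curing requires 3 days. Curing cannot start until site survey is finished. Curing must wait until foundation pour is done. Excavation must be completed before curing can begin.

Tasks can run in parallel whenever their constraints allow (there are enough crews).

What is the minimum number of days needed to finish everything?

Foundation pour can start immediately at day 0; it finishes at day 3.
Excavation has no prerequisites, so it starts at day 0 and finishes at day 6.
Site survey has no prerequisites, so it starts at day 0 and finishes at day 2.
Curing cannot start until site survey (finishes day 2); foundation pour (finishes day 3); excavation (finishes day 6). The controlling bound is day 6, so curing finishes at 6 + 3 = day 9.
Electrical rough-in needs all of curing (finishes day 9); foundation pour (finishes day 3); site survey (finishes day 2, plus 3-day gap → day 5). That puts its earliest start at day 9; it finishes at 9 + 7 = day 16.
Drywall needs all of electrical rough-in (finishes day 16); curing (finishes day 9); foundation pour (finishes day 3). That puts its earliest start at day 16; it finishes at 16 + 6 = day 22.
All tasks are finished once the last one completes. Finish times: Site survey at 2, Excavation at 6, Foundation pour at 3, Curing at 9, Electrical rough-in at 16, Drywall at 22. The latest is day 22.

22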